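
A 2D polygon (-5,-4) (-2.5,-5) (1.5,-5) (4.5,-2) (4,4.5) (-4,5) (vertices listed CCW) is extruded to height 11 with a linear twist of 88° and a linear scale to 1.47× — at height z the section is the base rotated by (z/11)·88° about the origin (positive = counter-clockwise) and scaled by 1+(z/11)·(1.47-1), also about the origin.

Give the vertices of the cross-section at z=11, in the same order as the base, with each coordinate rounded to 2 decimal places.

t = z/height = 11/11 = 1
s = 1 + (scale-1)·z/height = 1 + (1.47-1)·11/11 = 1.470000
θ = twist·z/height = 88°·11/11 = 88.0000° = 1.535890 rad
cos θ = 0.034899, sin θ = 0.999391 (intermediates below are computed at full precision and shown rounded to 5 d.p.)
v1: (-5,-4) → rotate → (3.82307,-5.13655) → ×s → (5.61991,-7.55073) → (5.62,-7.55)
v2: (-2.5,-5) → rotate → (4.90971,-2.67297) → ×s → (7.21727,-3.92927) → (7.22,-3.93)
v3: (1.5,-5) → rotate → (5.04930,1.32459) → ×s → (7.42248,1.94715) → (7.42,1.95)
v4: (4.5,-2) → rotate → (2.15583,4.42746) → ×s → (3.16907,6.50837) → (3.17,6.51)
v5: (4,4.5) → rotate → (-4.35766,4.15461) → ×s → (-6.40576,6.10728) → (-6.41,6.11)
v6: (-4,5) → rotate → (-5.13655,-3.82307) → ×s → (-7.55073,-5.61991) → (-7.55,-5.62)

Cross-section at z=11: (5.62,-7.55) (7.22,-3.93) (7.42,1.95) (3.17,6.51) (-6.41,6.11) (-7.55,-5.62)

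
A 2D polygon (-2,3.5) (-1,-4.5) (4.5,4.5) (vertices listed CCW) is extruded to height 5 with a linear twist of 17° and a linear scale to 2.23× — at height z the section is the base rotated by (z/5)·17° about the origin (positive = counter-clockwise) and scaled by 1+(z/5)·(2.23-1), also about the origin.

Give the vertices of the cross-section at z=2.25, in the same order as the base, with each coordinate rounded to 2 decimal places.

t = z/height = 2.25/5 = 0.45
s = 1 + (scale-1)·z/height = 1 + (2.23-1)·2.25/5 = 1.553500
θ = twist·z/height = 17°·2.25/5 = 7.6500° = 0.133518 rad
cos θ = 0.991100, sin θ = 0.133121 (intermediates below are computed at full precision and shown rounded to 5 d.p.)
v1: (-2,3.5) → rotate → (-2.44812,3.20261) → ×s → (-3.80316,4.97525) → (-3.80,4.98)
v2: (-1,-4.5) → rotate → (-0.39205,-4.59307) → ×s → (-0.60906,-7.13533) → (-0.61,-7.14)
v3: (4.5,4.5) → rotate → (3.86090,5.05899) → ×s → (5.99791,7.85915) → (6.00,7.86)

Cross-section at z=2.25: (-3.80,4.98) (-0.61,-7.14) (6.00,7.86)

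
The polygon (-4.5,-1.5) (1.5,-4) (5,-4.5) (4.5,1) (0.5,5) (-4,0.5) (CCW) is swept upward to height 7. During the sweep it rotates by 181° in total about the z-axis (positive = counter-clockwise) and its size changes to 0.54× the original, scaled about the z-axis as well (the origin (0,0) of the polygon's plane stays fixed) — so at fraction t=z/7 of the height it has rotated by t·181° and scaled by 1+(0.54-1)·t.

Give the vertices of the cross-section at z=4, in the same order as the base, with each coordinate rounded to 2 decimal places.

Cross-section at z=4: (1.85,-2.97) (2.61,1.76) (2.37,4.36) (-1.49,3.06) (-3.67,-0.50) (0.33,-2.95)

t = z/height = 4/7 = 0.571429
s = 1 + (scale-1)·z/height = 1 + (0.54-1)·4/7 = 0.737143
θ = twist·z/height = 181°·4/7 = 103.4286° = 1.805169 rad
cos θ = -0.232233, sin θ = 0.972660 (intermediates below are computed at full precision and shown rounded to 5 d.p.)
v1: (-4.5,-1.5) → rotate → (2.50404,-4.02862) → ×s → (1.84583,-2.96967) → (1.85,-2.97)
v2: (1.5,-4) → rotate → (3.54229,2.38792) → ×s → (2.61117,1.76024) → (2.61,1.76)
v3: (5,-4.5) → rotate → (3.21581,5.90835) → ×s → (2.37051,4.35530) → (2.37,4.36)
v4: (4.5,1) → rotate → (-2.01771,4.14474) → ×s → (-1.48734,3.05526) → (-1.49,3.06)
v5: (0.5,5) → rotate → (-4.97942,-0.67483) → ×s → (-3.67054,-0.49745) → (-3.67,-0.50)
v6: (-4,0.5) → rotate → (0.44260,-4.00676) → ×s → (0.32626,-2.95355) → (0.33,-2.95)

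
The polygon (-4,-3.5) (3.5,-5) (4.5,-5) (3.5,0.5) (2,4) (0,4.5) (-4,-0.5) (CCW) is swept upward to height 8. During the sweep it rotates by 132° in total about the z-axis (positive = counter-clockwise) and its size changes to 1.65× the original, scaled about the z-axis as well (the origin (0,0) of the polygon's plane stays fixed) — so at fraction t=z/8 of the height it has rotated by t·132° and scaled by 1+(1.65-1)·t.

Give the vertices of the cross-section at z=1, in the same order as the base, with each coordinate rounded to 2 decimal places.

Cross-section at z=1: (-3.07,-4.86) (5.16,-4.11) (6.20,-3.80) (3.47,1.59) (0.85,4.76) (-1.38,4.67) (-3.99,-1.75)

t = z/height = 1/8 = 0.125
s = 1 + (scale-1)·z/height = 1 + (1.65-1)·1/8 = 1.081250
θ = twist·z/height = 132°·1/8 = 16.5000° = 0.287979 rad
cos θ = 0.958820, sin θ = 0.284015 (intermediates below are computed at full precision and shown rounded to 5 d.p.)
v1: (-4,-3.5) → rotate → (-2.84123,-4.49193) → ×s → (-3.07207,-4.85690) → (-3.07,-4.86)
v2: (3.5,-5) → rotate → (4.77595,-3.80004) → ×s → (5.16399,-4.10880) → (5.16,-4.11)
v3: (4.5,-5) → rotate → (5.73477,-3.51603) → ×s → (6.20072,-3.80171) → (6.20,-3.80)
v4: (3.5,0.5) → rotate → (3.21386,1.47346) → ×s → (3.47499,1.59318) → (3.47,1.59)
v5: (2,4) → rotate → (0.78158,4.40331) → ×s → (0.84508,4.76108) → (0.85,4.76)
v6: (0,4.5) → rotate → (-1.27807,4.31469) → ×s → (-1.38191,4.66526) → (-1.38,4.67)
v7: (-4,-0.5) → rotate → (-3.69327,-1.61547) → ×s → (-3.99335,-1.74673) → (-3.99,-1.75)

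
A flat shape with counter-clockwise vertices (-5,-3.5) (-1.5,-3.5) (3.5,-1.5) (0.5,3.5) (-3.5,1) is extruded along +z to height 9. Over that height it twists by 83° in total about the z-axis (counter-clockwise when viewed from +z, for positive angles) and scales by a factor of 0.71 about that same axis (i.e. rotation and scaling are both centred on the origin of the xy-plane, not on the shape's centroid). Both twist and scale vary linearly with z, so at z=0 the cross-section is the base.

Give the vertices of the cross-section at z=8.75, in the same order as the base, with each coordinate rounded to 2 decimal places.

t = z/height = 8.75/9 = 0.972222
s = 1 + (scale-1)·z/height = 1 + (0.71-1)·8.75/9 = 0.718056
θ = twist·z/height = 83°·8.75/9 = 80.6944° = 1.408384 rad
cos θ = 0.161700, sin θ = 0.986840 (intermediates below are computed at full precision and shown rounded to 5 d.p.)
v1: (-5,-3.5) → rotate → (2.64544,-5.50015) → ×s → (1.89957,-3.94941) → (1.90,-3.95)
v2: (-1.5,-3.5) → rotate → (3.21139,-2.04621) → ×s → (2.30596,-1.46929) → (2.31,-1.47)
v3: (3.5,-1.5) → rotate → (2.04621,3.21139) → ×s → (1.46929,2.30596) → (1.47,2.31)
v4: (0.5,3.5) → rotate → (-3.37309,1.05937) → ×s → (-2.42207,0.76069) → (-2.42,0.76)
v5: (-3.5,1) → rotate → (-1.55279,-3.29224) → ×s → (-1.11499,-2.36401) → (-1.11,-2.36)

Cross-section at z=8.75: (1.90,-3.95) (2.31,-1.47) (1.47,2.31) (-2.42,0.76) (-1.11,-2.36)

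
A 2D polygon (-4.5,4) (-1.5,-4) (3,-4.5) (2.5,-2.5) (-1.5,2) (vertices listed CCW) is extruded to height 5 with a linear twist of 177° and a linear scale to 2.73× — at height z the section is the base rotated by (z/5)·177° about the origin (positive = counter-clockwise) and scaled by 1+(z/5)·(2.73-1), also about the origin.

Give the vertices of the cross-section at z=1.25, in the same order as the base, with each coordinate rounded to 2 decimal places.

Cross-section at z=1.25: (-8.62,-0.39) (2.46,-5.60) (7.58,-1.62) (5.06,-0.07) (-3.54,0.55)

t = z/height = 1.25/5 = 0.25
s = 1 + (scale-1)·z/height = 1 + (2.73-1)·1.25/5 = 1.432500
θ = twist·z/height = 177°·1.25/5 = 44.2500° = 0.772308 rad
cos θ = 0.716302, sin θ = 0.697790 (intermediates below are computed at full precision and shown rounded to 5 d.p.)
v1: (-4.5,4) → rotate → (-6.01452,-0.27485) → ×s → (-8.61580,-0.39372) → (-8.62,-0.39)
v2: (-1.5,-4) → rotate → (1.71671,-3.91189) → ×s → (2.45919,-5.60379) → (2.46,-5.60)
v3: (3,-4.5) → rotate → (5.28896,-1.12999) → ×s → (7.57644,-1.61871) → (7.58,-1.62)
v4: (2.5,-2.5) → rotate → (3.53523,-0.04628) → ×s → (5.06422,-0.06629) → (5.06,-0.07)
v5: (-1.5,2) → rotate → (-2.47003,0.38592) → ×s → (-3.53832,0.55283) → (-3.54,0.55)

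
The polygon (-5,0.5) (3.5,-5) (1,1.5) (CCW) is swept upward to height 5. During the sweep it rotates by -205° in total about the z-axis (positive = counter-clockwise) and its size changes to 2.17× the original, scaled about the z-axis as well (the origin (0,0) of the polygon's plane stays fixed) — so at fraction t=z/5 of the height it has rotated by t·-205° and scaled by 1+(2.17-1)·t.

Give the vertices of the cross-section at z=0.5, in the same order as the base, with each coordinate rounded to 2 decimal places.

t = z/height = 0.5/5 = 0.1
s = 1 + (scale-1)·z/height = 1 + (2.17-1)·0.5/5 = 1.117000
θ = twist·z/height = -205°·0.5/5 = -20.5000° = -0.357792 rad
cos θ = 0.936672, sin θ = -0.350207 (intermediates below are computed at full precision and shown rounded to 5 d.p.)
v1: (-5,0.5) → rotate → (-4.50826,2.21937) → ×s → (-5.03572,2.47904) → (-5.04,2.48)
v2: (3.5,-5) → rotate → (1.52732,-5.90909) → ×s → (1.70601,-6.60045) → (1.71,-6.60)
v3: (1,1.5) → rotate → (1.46198,1.05480) → ×s → (1.63304,1.17821) → (1.63,1.18)

Cross-section at z=0.5: (-5.04,2.48) (1.71,-6.60) (1.63,1.18)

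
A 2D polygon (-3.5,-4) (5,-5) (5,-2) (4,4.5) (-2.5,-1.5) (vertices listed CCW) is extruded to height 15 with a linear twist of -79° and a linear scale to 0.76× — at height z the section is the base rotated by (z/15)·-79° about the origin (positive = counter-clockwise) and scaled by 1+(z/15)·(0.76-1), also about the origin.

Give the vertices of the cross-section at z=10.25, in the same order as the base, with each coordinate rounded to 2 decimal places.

Cross-section at z=10.25: (-4.43,0.40) (-0.92,-5.84) (1.11,-4.36) (5.01,-0.49) (-2.24,0.95)

t = z/height = 10.25/15 = 0.683333
s = 1 + (scale-1)·z/height = 1 + (0.76-1)·10.25/15 = 0.836000
θ = twist·z/height = -79°·10.25/15 = -53.9833° = -0.942187 rad
cos θ = 0.588021, sin θ = -0.808846 (intermediates below are computed at full precision and shown rounded to 5 d.p.)
v1: (-3.5,-4) → rotate → (-5.29346,0.47888) → ×s → (-4.42533,0.40034) → (-4.43,0.40)
v2: (5,-5) → rotate → (-1.10413,-6.98433) → ×s → (-0.92305,-5.83890) → (-0.92,-5.84)
v3: (5,-2) → rotate → (1.32241,-5.22027) → ×s → (1.10554,-4.36415) → (1.11,-4.36)
v4: (4,4.5) → rotate → (5.99189,-0.58929) → ×s → (5.00922,-0.49265) → (5.01,-0.49)
v5: (-2.5,-1.5) → rotate → (-2.68332,1.14008) → ×s → (-2.24326,0.95311) → (-2.24,0.95)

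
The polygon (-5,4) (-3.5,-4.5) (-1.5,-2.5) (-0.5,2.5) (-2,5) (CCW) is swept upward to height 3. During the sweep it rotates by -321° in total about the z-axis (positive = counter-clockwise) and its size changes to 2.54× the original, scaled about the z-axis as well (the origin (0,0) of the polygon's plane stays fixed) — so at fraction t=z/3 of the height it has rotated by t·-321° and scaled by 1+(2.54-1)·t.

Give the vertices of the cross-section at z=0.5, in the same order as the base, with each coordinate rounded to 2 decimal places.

t = z/height = 0.5/3 = 0.166667
s = 1 + (scale-1)·z/height = 1 + (2.54-1)·0.5/3 = 1.256667
θ = twist·z/height = -321°·0.5/3 = -53.5000° = -0.933751 rad
cos θ = 0.594823, sin θ = -0.803857 (intermediates below are computed at full precision and shown rounded to 5 d.p.)
v1: (-5,4) → rotate → (0.24131,6.39858) → ×s → (0.30325,8.04088) → (0.30,8.04)
v2: (-3.5,-4.5) → rotate → (-5.69924,0.13680) → ×s → (-7.16204,0.17191) → (-7.16,0.17)
v3: (-1.5,-2.5) → rotate → (-2.90188,-0.28127) → ×s → (-3.64669,-0.35346) → (-3.65,-0.35)
v4: (-0.5,2.5) → rotate → (1.71223,1.88899) → ×s → (2.15170,2.37382) → (2.15,2.37)
v5: (-2,5) → rotate → (2.82964,4.58183) → ×s → (3.55591,5.75783) → (3.56,5.76)

Cross-section at z=0.5: (0.30,8.04) (-7.16,0.17) (-3.65,-0.35) (2.15,2.37) (3.56,5.76)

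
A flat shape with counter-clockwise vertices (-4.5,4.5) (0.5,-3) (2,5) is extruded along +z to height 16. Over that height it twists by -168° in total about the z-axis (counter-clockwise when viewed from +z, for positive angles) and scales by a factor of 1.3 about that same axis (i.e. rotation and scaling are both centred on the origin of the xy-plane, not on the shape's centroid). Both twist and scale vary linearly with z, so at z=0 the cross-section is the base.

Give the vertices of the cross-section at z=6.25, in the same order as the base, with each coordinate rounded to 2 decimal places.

Cross-section at z=6.25: (2.50,6.65) (-2.82,-1.89) (6.01,0.27)

t = z/height = 6.25/16 = 0.390625
s = 1 + (scale-1)·z/height = 1 + (1.3-1)·6.25/16 = 1.117188
θ = twist·z/height = -168°·6.25/16 = -65.6250° = -1.145372 rad
cos θ = 0.412707, sin θ = -0.910864 (intermediates below are computed at full precision and shown rounded to 5 d.p.)
v1: (-4.5,4.5) → rotate → (2.24171,5.95607) → ×s → (2.50441,6.65405) → (2.50,6.65)
v2: (0.5,-3) → rotate → (-2.52624,-1.69355) → ×s → (-2.82228,-1.89202) → (-2.82,-1.89)
v3: (2,5) → rotate → (5.37973,0.24181) → ×s → (6.01017,0.27014) → (6.01,0.27)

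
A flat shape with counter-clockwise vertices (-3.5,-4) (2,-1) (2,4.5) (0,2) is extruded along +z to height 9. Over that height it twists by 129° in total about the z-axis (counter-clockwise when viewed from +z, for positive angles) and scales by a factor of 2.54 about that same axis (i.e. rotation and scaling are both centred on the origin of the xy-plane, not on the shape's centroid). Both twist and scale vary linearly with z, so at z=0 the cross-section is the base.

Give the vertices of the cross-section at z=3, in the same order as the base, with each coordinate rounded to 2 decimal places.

Cross-section at z=3: (0.25,-8.04) (3.25,0.96) (-2.43,7.04) (-2.06,2.21)

t = z/height = 3/9 = 0.333333
s = 1 + (scale-1)·z/height = 1 + (2.54-1)·3/9 = 1.513333
θ = twist·z/height = 129°·3/9 = 43.0000° = 0.750492 rad
cos θ = 0.731354, sin θ = 0.681998 (intermediates below are computed at full precision and shown rounded to 5 d.p.)
v1: (-3.5,-4) → rotate → (0.16826,-5.31241) → ×s → (0.25463,-8.03945) → (0.25,-8.04)
v2: (2,-1) → rotate → (2.14471,0.63264) → ×s → (3.24565,0.95740) → (3.25,0.96)
v3: (2,4.5) → rotate → (-1.60629,4.65509) → ×s → (-2.43084,7.04470) → (-2.43,7.04)
v4: (0,2) → rotate → (-1.36400,1.46271) → ×s → (-2.06418,2.21356) → (-2.06,2.21)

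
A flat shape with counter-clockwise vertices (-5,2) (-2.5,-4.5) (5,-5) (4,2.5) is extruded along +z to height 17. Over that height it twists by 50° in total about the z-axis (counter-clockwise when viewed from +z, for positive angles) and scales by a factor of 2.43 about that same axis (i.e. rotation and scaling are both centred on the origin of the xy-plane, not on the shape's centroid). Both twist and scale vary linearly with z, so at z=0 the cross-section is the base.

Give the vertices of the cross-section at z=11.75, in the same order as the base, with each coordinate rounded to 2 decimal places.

Cross-section at z=11.75: (-10.44,-2.36) (0.98,-10.19) (13.83,-2.55) (3.73,8.61)

t = z/height = 11.75/17 = 0.691176
s = 1 + (scale-1)·z/height = 1 + (2.43-1)·11.75/17 = 1.988382
θ = twist·z/height = 50°·11.75/17 = 34.5588° = 0.603165 rad
cos θ = 0.823544, sin θ = 0.567252 (intermediates below are computed at full precision and shown rounded to 5 d.p.)
v1: (-5,2) → rotate → (-5.25223,-1.18917) → ×s → (-10.44343,-2.36453) → (-10.44,-2.36)
v2: (-2.5,-4.5) → rotate → (0.49377,-5.12408) → ×s → (0.98181,-10.18863) → (0.98,-10.19)
v3: (5,-5) → rotate → (6.95398,-1.28146) → ×s → (13.82717,-2.54803) → (13.83,-2.55)
v4: (4,2.5) → rotate → (1.87605,4.32787) → ×s → (3.73030,8.60546) → (3.73,8.61)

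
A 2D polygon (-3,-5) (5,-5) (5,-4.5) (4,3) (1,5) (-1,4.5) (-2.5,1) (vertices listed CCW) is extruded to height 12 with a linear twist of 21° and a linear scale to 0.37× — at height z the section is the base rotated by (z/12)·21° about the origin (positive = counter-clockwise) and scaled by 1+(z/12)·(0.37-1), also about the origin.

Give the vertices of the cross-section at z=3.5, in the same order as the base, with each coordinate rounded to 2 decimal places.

t = z/height = 3.5/12 = 0.291667
s = 1 + (scale-1)·z/height = 1 + (0.37-1)·3.5/12 = 0.816250
θ = twist·z/height = 21°·3.5/12 = 6.1250° = 0.106901 rad
cos θ = 0.994291, sin θ = 0.106698 (intermediates below are computed at full precision and shown rounded to 5 d.p.)
v1: (-3,-5) → rotate → (-2.44938,-5.29155) → ×s → (-1.99931,-4.31923) → (-2.00,-4.32)
v2: (5,-5) → rotate → (5.50495,-4.43797) → ×s → (4.49341,-3.62249) → (4.49,-3.62)
v3: (5,-4.5) → rotate → (5.45160,-3.94082) → ×s → (4.44987,-3.21670) → (4.45,-3.22)
v4: (4,3) → rotate → (3.65707,3.40967) → ×s → (2.98509,2.78314) → (2.99,2.78)
v5: (1,5) → rotate → (0.46080,5.07816) → ×s → (0.37613,4.14504) → (0.38,4.15)
v6: (-1,4.5) → rotate → (-1.47443,4.36761) → ×s → (-1.20351,3.56506) → (-1.20,3.57)
v7: (-2.5,1) → rotate → (-2.59243,0.72755) → ×s → (-2.11607,0.59386) → (-2.12,0.59)

Cross-section at z=3.5: (-2.00,-4.32) (4.49,-3.62) (4.45,-3.22) (2.99,2.78) (0.38,4.15) (-1.20,3.57) (-2.12,0.59)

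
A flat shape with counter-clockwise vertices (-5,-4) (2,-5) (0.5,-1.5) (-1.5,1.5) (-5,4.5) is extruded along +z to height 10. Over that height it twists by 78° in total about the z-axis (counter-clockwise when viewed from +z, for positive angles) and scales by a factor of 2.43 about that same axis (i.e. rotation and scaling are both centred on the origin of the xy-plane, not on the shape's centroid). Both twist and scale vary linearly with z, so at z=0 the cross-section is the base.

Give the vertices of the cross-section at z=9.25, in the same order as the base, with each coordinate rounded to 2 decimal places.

t = z/height = 9.25/10 = 0.925
s = 1 + (scale-1)·z/height = 1 + (2.43-1)·9.25/10 = 2.322750
θ = twist·z/height = 78°·9.25/10 = 72.1500° = 1.259255 rad
cos θ = 0.306526, sin θ = 0.951862 (intermediates below are computed at full precision and shown rounded to 5 d.p.)
v1: (-5,-4) → rotate → (2.27482,-5.98542) → ×s → (5.28384,-13.90262) → (5.28,-13.90)
v2: (2,-5) → rotate → (5.37236,0.37109) → ×s → (12.47866,0.86196) → (12.48,0.86)
v3: (0.5,-1.5) → rotate → (1.58106,0.01614) → ×s → (3.67240,0.03749) → (3.67,0.04)
v4: (-1.5,1.5) → rotate → (-1.88758,-0.96800) → ×s → (-4.38438,-2.24843) → (-4.38,-2.25)
v5: (-5,4.5) → rotate → (-5.81601,-3.37994) → ×s → (-13.50914,-7.85076) → (-13.51,-7.85)

Cross-section at z=9.25: (5.28,-13.90) (12.48,0.86) (3.67,0.04) (-4.38,-2.25) (-13.51,-7.85)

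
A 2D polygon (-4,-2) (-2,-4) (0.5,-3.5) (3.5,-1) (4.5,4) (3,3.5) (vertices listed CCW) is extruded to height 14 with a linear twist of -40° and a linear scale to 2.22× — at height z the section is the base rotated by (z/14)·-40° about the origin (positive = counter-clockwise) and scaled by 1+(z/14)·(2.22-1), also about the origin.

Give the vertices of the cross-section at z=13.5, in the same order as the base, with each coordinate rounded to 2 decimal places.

Cross-section at z=13.5: (-9.52,2.02) (-8.83,-4.09) (-3.90,-6.63) (4.60,-6.45) (13.09,0.70) (9.85,1.88)

t = z/height = 13.5/14 = 0.964286
s = 1 + (scale-1)·z/height = 1 + (2.22-1)·13.5/14 = 2.176429
θ = twist·z/height = -40°·13.5/14 = -38.5714° = -0.673198 rad
cos θ = 0.781831, sin θ = -0.623490 (intermediates below are computed at full precision and shown rounded to 5 d.p.)
v1: (-4,-2) → rotate → (-4.37431,0.93030) → ×s → (-9.52036,2.02472) → (-9.52,2.02)
v2: (-2,-4) → rotate → (-4.05762,-1.88035) → ×s → (-8.83112,-4.09244) → (-8.83,-4.09)
v3: (0.5,-3.5) → rotate → (-1.79130,-3.04816) → ×s → (-3.89863,-6.63409) → (-3.90,-6.63)
v4: (3.5,-1) → rotate → (2.11292,-2.96405) → ×s → (4.59862,-6.45103) → (4.60,-6.45)
v5: (4.5,4) → rotate → (6.01220,0.32162) → ×s → (13.08513,0.69999) → (13.09,0.70)
v6: (3,3.5) → rotate → (4.52771,0.86594) → ×s → (9.85423,1.88466) → (9.85,1.88)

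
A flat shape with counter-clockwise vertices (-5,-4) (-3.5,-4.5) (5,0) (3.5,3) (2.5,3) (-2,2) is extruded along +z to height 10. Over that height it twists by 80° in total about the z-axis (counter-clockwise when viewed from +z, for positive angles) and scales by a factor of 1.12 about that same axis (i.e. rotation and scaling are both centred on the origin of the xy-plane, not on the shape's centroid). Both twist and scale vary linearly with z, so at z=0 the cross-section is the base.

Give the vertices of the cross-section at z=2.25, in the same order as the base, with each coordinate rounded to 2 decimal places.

t = z/height = 2.25/10 = 0.225
s = 1 + (scale-1)·z/height = 1 + (1.12-1)·2.25/10 = 1.027000
θ = twist·z/height = 80°·2.25/10 = 18.0000° = 0.314159 rad
cos θ = 0.951057, sin θ = 0.309017 (intermediates below are computed at full precision and shown rounded to 5 d.p.)
v1: (-5,-4) → rotate → (-3.51921,-5.34931) → ×s → (-3.61423,-5.49374) → (-3.61,-5.49)
v2: (-3.5,-4.5) → rotate → (-1.93812,-5.36131) → ×s → (-1.99045,-5.50607) → (-1.99,-5.51)
v3: (5,0) → rotate → (4.75528,1.54508) → ×s → (4.88368,1.58680) → (4.88,1.59)
v4: (3.5,3) → rotate → (2.40165,3.93473) → ×s → (2.46649,4.04097) → (2.47,4.04)
v5: (2.5,3) → rotate → (1.45059,3.62571) → ×s → (1.48976,3.72361) → (1.49,3.72)
v6: (-2,2) → rotate → (-2.52015,1.28408) → ×s → (-2.58819,1.31875) → (-2.59,1.32)

Cross-section at z=2.25: (-3.61,-5.49) (-1.99,-5.51) (4.88,1.59) (2.47,4.04) (1.49,3.72) (-2.59,1.32)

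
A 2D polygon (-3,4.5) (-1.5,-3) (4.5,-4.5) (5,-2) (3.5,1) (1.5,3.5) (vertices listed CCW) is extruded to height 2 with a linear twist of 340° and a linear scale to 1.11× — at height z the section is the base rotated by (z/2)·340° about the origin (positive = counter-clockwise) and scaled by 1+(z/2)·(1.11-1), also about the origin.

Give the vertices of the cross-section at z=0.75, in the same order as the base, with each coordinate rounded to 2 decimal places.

Cross-section at z=0.75: (-1.82,-5.33) (3.43,0.66) (0.86,6.57) (-1.52,5.40) (-3.04,2.26) (-3.84,-0.98)

t = z/height = 0.75/2 = 0.375
s = 1 + (scale-1)·z/height = 1 + (1.11-1)·0.75/2 = 1.041250
θ = twist·z/height = 340°·0.75/2 = 127.5000° = 2.225295 rad
cos θ = -0.608761, sin θ = 0.793353 (intermediates below are computed at full precision and shown rounded to 5 d.p.)
v1: (-3,4.5) → rotate → (-1.74381,-5.11949) → ×s → (-1.81574,-5.33067) → (-1.82,-5.33)
v2: (-1.5,-3) → rotate → (3.29320,0.63625) → ×s → (3.42905,0.66250) → (3.43,0.66)
v3: (4.5,-4.5) → rotate → (0.83066,6.30952) → ×s → (0.86493,6.56978) → (0.86,6.57)
v4: (5,-2) → rotate → (-1.45710,5.18429) → ×s → (-1.51721,5.39814) → (-1.52,5.40)
v5: (3.5,1) → rotate → (-2.92402,2.16798) → ×s → (-3.04463,2.25740) → (-3.04,2.26)
v6: (1.5,3.5) → rotate → (-3.68988,-0.94063) → ×s → (-3.84209,-0.97944) → (-3.84,-0.98)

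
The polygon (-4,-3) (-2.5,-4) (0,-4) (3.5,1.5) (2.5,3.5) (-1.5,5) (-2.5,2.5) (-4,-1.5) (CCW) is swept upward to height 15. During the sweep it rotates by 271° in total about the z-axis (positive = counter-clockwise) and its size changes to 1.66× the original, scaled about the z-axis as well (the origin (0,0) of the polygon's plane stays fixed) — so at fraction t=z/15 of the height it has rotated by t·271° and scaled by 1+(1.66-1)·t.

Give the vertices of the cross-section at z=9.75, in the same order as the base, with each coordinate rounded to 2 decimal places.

t = z/height = 9.75/15 = 0.65
s = 1 + (scale-1)·z/height = 1 + (1.66-1)·9.75/15 = 1.429000
θ = twist·z/height = 271°·9.75/15 = 176.1500° = 3.074397 rad
cos θ = -0.997743, sin θ = 0.067145 (intermediates below are computed at full precision and shown rounded to 5 d.p.)
v1: (-4,-3) → rotate → (4.19241,2.72465) → ×s → (5.99095,3.89353) → (5.99,3.89)
v2: (-2.5,-4) → rotate → (2.76294,3.82311) → ×s → (3.94824,5.46323) → (3.95,5.46)
v3: (0,-4) → rotate → (0.26858,3.99097) → ×s → (0.38380,5.70310) → (0.38,5.70)
v4: (3.5,1.5) → rotate → (-3.59282,-1.26161) → ×s → (-5.13414,-1.80284) → (-5.13,-1.80)
v5: (2.5,3.5) → rotate → (-2.72936,-3.32424) → ×s → (-3.90026,-4.75034) → (-3.90,-4.75)
v6: (-1.5,5) → rotate → (1.16089,-5.08943) → ×s → (1.65891,-7.27280) → (1.66,-7.27)
v7: (-2.5,2.5) → rotate → (2.32650,-2.66222) → ×s → (3.32456,-3.80431) → (3.32,-3.80)
v8: (-4,-1.5) → rotate → (4.09169,1.22804) → ×s → (5.84702,1.75486) → (5.85,1.75)

Cross-section at z=9.75: (5.99,3.89) (3.95,5.46) (0.38,5.70) (-5.13,-1.80) (-3.90,-4.75) (1.66,-7.27) (3.32,-3.80) (5.85,1.75)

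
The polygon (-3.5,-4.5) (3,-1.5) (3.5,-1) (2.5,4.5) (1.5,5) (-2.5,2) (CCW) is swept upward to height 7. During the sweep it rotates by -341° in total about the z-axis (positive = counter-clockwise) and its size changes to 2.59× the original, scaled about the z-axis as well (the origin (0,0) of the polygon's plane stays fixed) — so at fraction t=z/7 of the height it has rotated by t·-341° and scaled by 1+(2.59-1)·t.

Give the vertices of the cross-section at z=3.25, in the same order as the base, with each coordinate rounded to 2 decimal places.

t = z/height = 3.25/7 = 0.464286
s = 1 + (scale-1)·z/height = 1 + (2.59-1)·3.25/7 = 1.738214
θ = twist·z/height = -341°·3.25/7 = -158.3214° = -2.763230 rad
cos θ = -0.929271, sin θ = -0.369399 (intermediates below are computed at full precision and shown rounded to 5 d.p.)
v1: (-3.5,-4.5) → rotate → (1.59015,5.47462) → ×s → (2.76402,9.51606) → (2.76,9.52)
v2: (3,-1.5) → rotate → (-3.34191,0.28571) → ×s → (-5.80896,0.49662) → (-5.81,0.50)
v3: (3.5,-1) → rotate → (-3.62185,-0.36363) → ×s → (-6.29555,-0.63206) → (-6.30,-0.63)
v4: (2.5,4.5) → rotate → (-0.66088,-5.10522) → ×s → (-1.14875,-8.87396) → (-1.15,-8.87)
v5: (1.5,5) → rotate → (0.45309,-5.20045) → ×s → (0.78757,-9.03950) → (0.79,-9.04)
v6: (-2.5,2) → rotate → (3.06198,-0.93504) → ×s → (5.32237,-1.62531) → (5.32,-1.63)

Cross-section at z=3.25: (2.76,9.52) (-5.81,0.50) (-6.30,-0.63) (-1.15,-8.87) (0.79,-9.04) (5.32,-1.63)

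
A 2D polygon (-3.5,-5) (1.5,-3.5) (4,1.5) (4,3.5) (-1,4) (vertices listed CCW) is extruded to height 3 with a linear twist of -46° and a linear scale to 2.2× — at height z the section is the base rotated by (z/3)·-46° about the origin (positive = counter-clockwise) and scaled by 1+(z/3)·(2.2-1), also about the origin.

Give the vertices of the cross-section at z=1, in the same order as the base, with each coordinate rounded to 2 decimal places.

Cross-section at z=1: (-6.58,-5.46) (0.73,-5.28) (5.96,0.54) (6.70,3.24) (0.13,5.77)

t = z/height = 1/3 = 0.333333
s = 1 + (scale-1)·z/height = 1 + (2.2-1)·1/3 = 1.400000
θ = twist·z/height = -46°·1/3 = -15.3333° = -0.267617 rad
cos θ = 0.964404, sin θ = -0.264434 (intermediates below are computed at full precision and shown rounded to 5 d.p.)
v1: (-3.5,-5) → rotate → (-4.69758,-3.89650) → ×s → (-6.57662,-5.45510) → (-6.58,-5.46)
v2: (1.5,-3.5) → rotate → (0.52109,-3.77206) → ×s → (0.72952,-5.28089) → (0.73,-5.28)
v3: (4,1.5) → rotate → (4.25427,0.38887) → ×s → (5.95597,0.54442) → (5.96,0.54)
v4: (4,3.5) → rotate → (4.78313,2.31768) → ×s → (6.69639,3.24475) → (6.70,3.24)
v5: (-1,4) → rotate → (0.09333,4.12205) → ×s → (0.13067,5.77087) → (0.13,5.77)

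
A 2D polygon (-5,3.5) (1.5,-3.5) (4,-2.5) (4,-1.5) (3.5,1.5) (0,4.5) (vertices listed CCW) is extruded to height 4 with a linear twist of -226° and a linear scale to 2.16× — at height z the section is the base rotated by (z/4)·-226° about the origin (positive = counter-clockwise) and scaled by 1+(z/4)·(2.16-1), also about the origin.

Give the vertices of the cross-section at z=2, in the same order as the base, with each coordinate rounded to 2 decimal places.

t = z/height = 2/4 = 0.5
s = 1 + (scale-1)·z/height = 1 + (2.16-1)·2/4 = 1.580000
θ = twist·z/height = -226°·2/4 = -113.0000° = -1.972222 rad
cos θ = -0.390731, sin θ = -0.920505 (intermediates below are computed at full precision and shown rounded to 5 d.p.)
v1: (-5,3.5) → rotate → (5.17542,3.23497) → ×s → (8.17717,5.11125) → (8.18,5.11)
v2: (1.5,-3.5) → rotate → (-3.80786,-0.01320) → ×s → (-6.01642,-0.02085) → (-6.02,-0.02)
v3: (4,-2.5) → rotate → (-3.86419,-2.70519) → ×s → (-6.10541,-4.27420) → (-6.11,-4.27)
v4: (4,-1.5) → rotate → (-2.94368,-3.09592) → ×s → (-4.65102,-4.89156) → (-4.65,-4.89)
v5: (3.5,1.5) → rotate → (0.01320,-3.80786) → ×s → (0.02085,-6.01642) → (0.02,-6.02)
v6: (0,4.5) → rotate → (4.14227,-1.75829) → ×s → (6.54479,-2.77810) → (6.54,-2.78)

Cross-section at z=2: (8.18,5.11) (-6.02,-0.02) (-6.11,-4.27) (-4.65,-4.89) (0.02,-6.02) (6.54,-2.78)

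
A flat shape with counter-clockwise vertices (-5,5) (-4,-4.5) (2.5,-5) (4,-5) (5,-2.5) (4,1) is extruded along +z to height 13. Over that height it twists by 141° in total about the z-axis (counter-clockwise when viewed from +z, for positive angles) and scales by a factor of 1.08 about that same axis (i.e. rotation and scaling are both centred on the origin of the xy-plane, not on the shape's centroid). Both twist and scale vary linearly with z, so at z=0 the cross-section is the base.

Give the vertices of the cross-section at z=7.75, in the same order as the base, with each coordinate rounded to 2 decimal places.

t = z/height = 7.75/13 = 0.596154
s = 1 + (scale-1)·z/height = 1 + (1.08-1)·7.75/13 = 1.047692
θ = twist·z/height = 141°·7.75/13 = 84.0577° = 1.467083 rad
cos θ = 0.103527, sin θ = 0.994627 (intermediates below are computed at full precision and shown rounded to 5 d.p.)
v1: (-5,5) → rotate → (-5.49077,-4.45550) → ×s → (-5.75264,-4.66799) → (-5.75,-4.67)
v2: (-4,-4.5) → rotate → (4.06171,-4.44438) → ×s → (4.25542,-4.65634) → (4.26,-4.66)
v3: (2.5,-5) → rotate → (5.23195,1.96893) → ×s → (5.48147,2.06283) → (5.48,2.06)
v4: (4,-5) → rotate → (5.38724,3.46087) → ×s → (5.64417,3.62593) → (5.64,3.63)
v5: (5,-2.5) → rotate → (3.00420,4.71432) → ×s → (3.14748,4.93915) → (3.15,4.94)
v6: (4,1) → rotate → (-0.58052,4.08203) → ×s → (-0.60820,4.27672) → (-0.61,4.28)

Cross-section at z=7.75: (-5.75,-4.67) (4.26,-4.66) (5.48,2.06) (5.64,3.63) (3.15,4.94) (-0.61,4.28)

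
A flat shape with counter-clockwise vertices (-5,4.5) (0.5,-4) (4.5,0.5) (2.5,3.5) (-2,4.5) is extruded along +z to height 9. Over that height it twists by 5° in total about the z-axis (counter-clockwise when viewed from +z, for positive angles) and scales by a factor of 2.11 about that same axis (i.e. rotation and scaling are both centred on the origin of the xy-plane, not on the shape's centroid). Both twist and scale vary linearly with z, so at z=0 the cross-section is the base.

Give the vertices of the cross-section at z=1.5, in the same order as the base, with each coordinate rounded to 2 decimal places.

Cross-section at z=1.5: (-6.00,5.25) (0.66,-4.73) (5.32,0.67) (2.90,4.19) (-2.45,5.30)

t = z/height = 1.5/9 = 0.166667
s = 1 + (scale-1)·z/height = 1 + (2.11-1)·1.5/9 = 1.185000
θ = twist·z/height = 5°·1.5/9 = 0.8333° = 0.014544 rad
cos θ = 0.999894, sin θ = 0.014544 (intermediates below are computed at full precision and shown rounded to 5 d.p.)
v1: (-5,4.5) → rotate → (-5.06492,4.42680) → ×s → (-6.00193,5.24576) → (-6.00,5.25)
v2: (0.5,-4) → rotate → (0.55812,-3.99230) → ×s → (0.66138,-4.73088) → (0.66,-4.73)
v3: (4.5,0.5) → rotate → (4.49225,0.56539) → ×s → (5.32332,0.66999) → (5.32,0.67)
v4: (2.5,3.5) → rotate → (2.44883,3.53599) → ×s → (2.90187,4.19015) → (2.90,4.19)
v5: (-2,4.5) → rotate → (-2.06524,4.47044) → ×s → (-2.44730,5.29747) → (-2.45,5.30)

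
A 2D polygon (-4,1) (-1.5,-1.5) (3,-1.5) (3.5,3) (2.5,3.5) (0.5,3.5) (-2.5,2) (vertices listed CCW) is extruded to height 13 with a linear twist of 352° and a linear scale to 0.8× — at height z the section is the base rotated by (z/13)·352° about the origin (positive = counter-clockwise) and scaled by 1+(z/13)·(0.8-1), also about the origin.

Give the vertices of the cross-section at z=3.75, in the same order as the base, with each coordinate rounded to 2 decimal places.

t = z/height = 3.75/13 = 0.288462
s = 1 + (scale-1)·z/height = 1 + (0.8-1)·3.75/13 = 0.942308
θ = twist·z/height = 352°·3.75/13 = 101.5385° = 1.772180 rad
cos θ = -0.200026, sin θ = 0.979791 (intermediates below are computed at full precision and shown rounded to 5 d.p.)
v1: (-4,1) → rotate → (-0.17969,-4.11919) → ×s → (-0.16932,-3.88154) → (-0.17,-3.88)
v2: (-1.5,-1.5) → rotate → (1.76972,-1.16965) → ×s → (1.66763,-1.10217) → (1.67,-1.10)
v3: (3,-1.5) → rotate → (0.86961,3.23941) → ×s → (0.81944,3.05252) → (0.82,3.05)
v4: (3.5,3) → rotate → (-3.63946,2.82919) → ×s → (-3.42949,2.66597) → (-3.43,2.67)
v5: (2.5,3.5) → rotate → (-3.92933,1.74939) → ×s → (-3.70264,1.64846) → (-3.70,1.65)
v6: (0.5,3.5) → rotate → (-3.52928,-0.21019) → ×s → (-3.32567,-0.19807) → (-3.33,-0.20)
v7: (-2.5,2) → rotate → (-1.45952,-2.84953) → ×s → (-1.37531,-2.68513) → (-1.38,-2.69)

Cross-section at z=3.75: (-0.17,-3.88) (1.67,-1.10) (0.82,3.05) (-3.43,2.67) (-3.70,1.65) (-3.33,-0.20) (-1.38,-2.69)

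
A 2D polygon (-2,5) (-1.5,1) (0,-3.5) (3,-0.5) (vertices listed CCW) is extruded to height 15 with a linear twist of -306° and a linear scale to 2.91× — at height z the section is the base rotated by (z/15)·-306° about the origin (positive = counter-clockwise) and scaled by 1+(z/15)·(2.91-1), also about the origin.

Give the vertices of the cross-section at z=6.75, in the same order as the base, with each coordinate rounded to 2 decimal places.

Cross-section at z=6.75: (9.01,-4.37) (3.31,0.50) (-4.38,4.81) (-4.75,-3.07)

t = z/height = 6.75/15 = 0.45
s = 1 + (scale-1)·z/height = 1 + (2.91-1)·6.75/15 = 1.859500
θ = twist·z/height = -306°·6.75/15 = -137.7000° = -2.403318 rad
cos θ = -0.739631, sin θ = -0.673013 (intermediates below are computed at full precision and shown rounded to 5 d.p.)
v1: (-2,5) → rotate → (4.84432,-2.35213) → ×s → (9.00802,-4.37379) → (9.01,-4.37)
v2: (-1.5,1) → rotate → (1.78246,0.26989) → ×s → (3.31448,0.50186) → (3.31,0.50)
v3: (0,-3.5) → rotate → (-2.35554,2.58871) → ×s → (-4.38013,4.81370) → (-4.38,4.81)
v4: (3,-0.5) → rotate → (-2.55540,-1.64922) → ×s → (-4.75177,-3.06673) → (-4.75,-3.07)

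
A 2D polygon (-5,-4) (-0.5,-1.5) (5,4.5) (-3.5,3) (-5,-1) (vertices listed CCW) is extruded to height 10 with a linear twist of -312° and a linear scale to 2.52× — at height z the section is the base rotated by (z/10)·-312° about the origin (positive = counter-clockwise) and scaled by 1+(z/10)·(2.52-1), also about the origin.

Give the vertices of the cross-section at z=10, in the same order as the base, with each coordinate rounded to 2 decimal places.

Cross-section at z=10: (-0.94,-16.11) (1.97,-3.47) (0.00,16.95) (-11.52,-1.50) (-6.56,-11.05)

t = z/height = 10/10 = 1
s = 1 + (scale-1)·z/height = 1 + (2.52-1)·10/10 = 2.520000
θ = twist·z/height = -312°·10/10 = -312.0000° = -5.445427 rad
cos θ = 0.669131, sin θ = 0.743145 (intermediates below are computed at full precision and shown rounded to 5 d.p.)
v1: (-5,-4) → rotate → (-0.37307,-6.39225) → ×s → (-0.94015,-16.10846) → (-0.94,-16.11)
v2: (-0.5,-1.5) → rotate → (0.78015,-1.37527) → ×s → (1.96598,-3.46568) → (1.97,-3.47)
v3: (5,4.5) → rotate → (0.00150,6.72681) → ×s → (0.00378,16.95157) → (0.00,16.95)
v4: (-3.5,3) → rotate → (-4.57139,-0.59362) → ×s → (-11.51991,-1.49591) → (-11.52,-1.50)
v5: (-5,-1) → rotate → (-2.60251,-4.38485) → ×s → (-6.55832,-11.04983) → (-6.56,-11.05)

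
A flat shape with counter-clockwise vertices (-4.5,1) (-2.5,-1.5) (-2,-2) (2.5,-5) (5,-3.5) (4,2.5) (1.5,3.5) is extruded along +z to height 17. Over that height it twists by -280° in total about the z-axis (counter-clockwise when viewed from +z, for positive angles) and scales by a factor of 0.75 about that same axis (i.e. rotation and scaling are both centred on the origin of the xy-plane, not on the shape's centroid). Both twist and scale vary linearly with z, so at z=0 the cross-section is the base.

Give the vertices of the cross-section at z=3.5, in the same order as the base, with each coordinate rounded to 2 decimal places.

t = z/height = 3.5/17 = 0.205882
s = 1 + (scale-1)·z/height = 1 + (0.75-1)·3.5/17 = 0.948529
θ = twist·z/height = -280°·3.5/17 = -57.6471° = -1.006131 rad
cos θ = 0.535133, sin θ = -0.844768 (intermediates below are computed at full precision and shown rounded to 5 d.p.)
v1: (-4.5,1) → rotate → (-1.56333,4.33659) → ×s → (-1.48287,4.11338) → (-1.48,4.11)
v2: (-2.5,-1.5) → rotate → (-2.60498,1.30922) → ×s → (-2.47090,1.24183) → (-2.47,1.24)
v3: (-2,-2) → rotate → (-2.75980,0.61927) → ×s → (-2.61775,0.58740) → (-2.62,0.59)
v4: (2.5,-5) → rotate → (-2.88601,-4.78759) → ×s → (-2.73746,-4.54117) → (-2.74,-4.54)
v5: (5,-3.5) → rotate → (-0.28102,-6.09680) → ×s → (-0.26656,-5.78300) → (-0.27,-5.78)
v6: (4,2.5) → rotate → (4.25245,-2.04124) → ×s → (4.03358,-1.93617) → (4.03,-1.94)
v7: (1.5,3.5) → rotate → (3.75939,0.60581) → ×s → (3.56589,0.57463) → (3.57,0.57)

Cross-section at z=3.5: (-1.48,4.11) (-2.47,1.24) (-2.62,0.59) (-2.74,-4.54) (-0.27,-5.78) (4.03,-1.94) (3.57,0.57)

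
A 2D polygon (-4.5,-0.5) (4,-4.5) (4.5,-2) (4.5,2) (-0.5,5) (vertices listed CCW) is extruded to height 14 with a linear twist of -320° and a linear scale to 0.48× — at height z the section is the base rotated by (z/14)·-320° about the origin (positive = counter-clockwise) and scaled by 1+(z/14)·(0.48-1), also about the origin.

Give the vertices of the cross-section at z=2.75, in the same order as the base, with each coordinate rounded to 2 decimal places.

t = z/height = 2.75/14 = 0.196429
s = 1 + (scale-1)·z/height = 1 + (0.48-1)·2.75/14 = 0.897857
θ = twist·z/height = -320°·2.75/14 = -62.8571° = -1.097064 rad
cos θ = 0.456211, sin θ = -0.889872 (intermediates below are computed at full precision and shown rounded to 5 d.p.)
v1: (-4.5,-0.5) → rotate → (-2.49788,3.77632) → ×s → (-2.24274,3.39059) → (-2.24,3.39)
v2: (4,-4.5) → rotate → (-2.17958,-5.61244) → ×s → (-1.95695,-5.03917) → (-1.96,-5.04)
v3: (4.5,-2) → rotate → (0.27320,-4.91684) → ×s → (0.24530,-4.41462) → (0.25,-4.41)
v4: (4.5,2) → rotate → (3.83269,-3.09200) → ×s → (3.44121,-2.77618) → (3.44,-2.78)
v5: (-0.5,5) → rotate → (4.22125,2.72599) → ×s → (3.79008,2.44755) → (3.79,2.45)

Cross-section at z=2.75: (-2.24,3.39) (-1.96,-5.04) (0.25,-4.41) (3.44,-2.78) (3.79,2.45)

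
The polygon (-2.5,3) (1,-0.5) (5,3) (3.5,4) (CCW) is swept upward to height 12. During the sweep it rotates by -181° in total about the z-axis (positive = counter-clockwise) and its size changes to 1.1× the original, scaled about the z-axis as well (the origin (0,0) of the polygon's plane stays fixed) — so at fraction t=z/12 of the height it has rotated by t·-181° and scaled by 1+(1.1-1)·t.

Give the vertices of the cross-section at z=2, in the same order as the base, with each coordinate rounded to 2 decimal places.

Cross-section at z=2: (-0.66,3.91) (0.62,-0.95) (5.93,0.08) (5.12,1.73)

t = z/height = 2/12 = 0.166667
s = 1 + (scale-1)·z/height = 1 + (1.1-1)·2/12 = 1.016667
θ = twist·z/height = -181°·2/12 = -30.1667° = -0.526508 rad
cos θ = 0.864567, sin θ = -0.502517 (intermediates below are computed at full precision and shown rounded to 5 d.p.)
v1: (-2.5,3) → rotate → (-0.65387,3.84999) → ×s → (-0.66476,3.91416) → (-0.66,3.91)
v2: (1,-0.5) → rotate → (0.61331,-0.93480) → ×s → (0.62353,-0.95038) → (0.62,-0.95)
v3: (5,3) → rotate → (5.83039,0.08112) → ×s → (5.92756,0.08247) → (5.93,0.08)
v4: (3.5,4) → rotate → (5.03605,1.69946) → ×s → (5.11999,1.72778) → (5.12,1.73)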